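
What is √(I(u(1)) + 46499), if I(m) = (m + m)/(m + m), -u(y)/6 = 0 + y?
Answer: 10*√465 ≈ 215.64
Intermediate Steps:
u(y) = -6*y (u(y) = -6*(0 + y) = -6*y)
I(m) = 1 (I(m) = (2*m)/((2*m)) = (2*m)*(1/(2*m)) = 1)
√(I(u(1)) + 46499) = √(1 + 46499) = √46500 = 10*√465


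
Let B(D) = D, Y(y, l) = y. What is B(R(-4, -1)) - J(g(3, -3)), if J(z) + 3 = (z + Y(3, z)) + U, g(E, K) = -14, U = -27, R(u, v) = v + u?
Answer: 36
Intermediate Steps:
R(u, v) = u + v
J(z) = -27 + z (J(z) = -3 + ((z + 3) - 27) = -3 + ((3 + z) - 27) = -3 + (-24 + z) = -27 + z)
B(R(-4, -1)) - J(g(3, -3)) = (-4 - 1) - (-27 - 14) = -5 - 1*(-41) = -5 + 41 = 36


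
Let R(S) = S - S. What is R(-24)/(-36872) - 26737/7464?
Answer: -26737/7464 ≈ -3.5821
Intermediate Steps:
R(S) = 0
R(-24)/(-36872) - 26737/7464 = 0/(-36872) - 26737/7464 = 0*(-1/36872) - 26737*1/7464 = 0 - 26737/7464 = -26737/7464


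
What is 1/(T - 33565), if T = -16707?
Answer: -1/50272 ≈ -1.9892e-5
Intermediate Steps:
1/(T - 33565) = 1/(-16707 - 33565) = 1/(-50272) = -1/50272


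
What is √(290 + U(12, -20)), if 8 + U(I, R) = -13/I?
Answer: √10113/6 ≈ 16.761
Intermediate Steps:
U(I, R) = -8 - 13/I
√(290 + U(12, -20)) = √(290 + (-8 - 13/12)) = √(290 - 109/12) = √(3371/12) = √10113/6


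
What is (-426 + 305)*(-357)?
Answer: 43197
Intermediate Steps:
(-426 + 305)*(-357) = -121*(-357) = 43197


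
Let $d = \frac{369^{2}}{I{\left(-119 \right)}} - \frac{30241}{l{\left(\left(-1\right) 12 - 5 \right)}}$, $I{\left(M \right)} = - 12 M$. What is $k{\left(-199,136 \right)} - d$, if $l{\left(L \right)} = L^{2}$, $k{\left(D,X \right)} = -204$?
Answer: $- \frac{1575599}{8092} \approx -194.71$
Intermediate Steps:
$d = - \frac{75169}{8092}$ ($d = \frac{369^{2}}{\left(-12\right) \left(-119\right)} - \frac{30241}{\left(\left(-1\right) 12 - 5\right)^{2}} = \frac{136161}{1428} - \frac{30241}{\left(-12 - 5\right)^{2}} = 136161 \cdot \frac{1}{1428} - \frac{30241}{\left(-17\right)^{2}} = \frac{45387}{476} - \frac{30241}{289} = - \frac{75169}{8092} \approx -9.2893$)
$k{\left(-199,136 \right)} - d = -204 - - \frac{75169}{8092} = -204 + \frac{75169}{8092} = - \frac{1575599}{8092}$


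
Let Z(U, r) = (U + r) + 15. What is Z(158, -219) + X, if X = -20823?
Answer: -20869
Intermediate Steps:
Z(U, r) = 15 + U + r
Z(158, -219) + X = (15 + 158 - 219) - 20823 = -46 - 20823 = -20869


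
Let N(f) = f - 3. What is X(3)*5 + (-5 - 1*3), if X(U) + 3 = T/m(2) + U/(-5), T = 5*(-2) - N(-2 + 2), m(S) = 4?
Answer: -139/4 ≈ -34.750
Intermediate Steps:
N(f) = -3 + f
T = -7 (T = 5*(-2) - (-3 + (-2 + 2)) = -10 - (-3 + 0) = -10 - 1*(-3) = -10 + 3 = -7)
X(U) = -19/4 - U/5 (X(U) = -3 + (-7/4 + U/(-5)) = -3 + (-7*1/4 + U*(-1/5)) = -3 + (-7/4 - U/5) = -19/4 - U/5)
X(3)*5 + (-5 - 1*3) = (-19/4 - 1/5*3)*5 + (-5 - 1*3) = (-19/4 - 3/5)*5 + (-5 - 3) = -107/20*5 - 8 = -107/4 - 8 = -139/4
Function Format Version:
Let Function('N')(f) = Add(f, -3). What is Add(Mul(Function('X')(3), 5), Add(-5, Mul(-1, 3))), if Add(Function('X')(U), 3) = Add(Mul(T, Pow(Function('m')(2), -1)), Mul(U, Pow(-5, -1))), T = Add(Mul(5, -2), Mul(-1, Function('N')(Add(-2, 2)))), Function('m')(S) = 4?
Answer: Rational(-139, 4) ≈ -34.750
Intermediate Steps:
Function('N')(f) = Add(-3, f)
T = -7 (T = Add(Mul(5, -2), Mul(-1, Add(-3, Add(-2, 2)))) = Add(-10, Mul(-1, Add(-3, 0))) = Add(-10, Mul(-1, -3)) = Add(-10, 3) = -7)
Function('X')(U) = Add(Rational(-19, 4), Mul(Rational(-1, 5), U)) (Function('X')(U) = Add(-3, Add(Mul(-7, Pow(4, -1)), Mul(U, Pow(-5, -1)))) = Add(-3, Add(Mul(-7, Rational(1, 4)), Mul(U, Rational(-1, 5)))) = Add(-3, Add(Rational(-7, 4), Mul(Rational(-1, 5), U))) = Add(Rational(-19, 4), Mul(Rational(-1, 5), U)))
Add(Mul(Function('X')(3), 5), Add(-5, Mul(-1, 3))) = Add(Mul(Add(Rational(-19, 4), Mul(Rational(-1, 5), 3)), 5), Add(-5, Mul(-1, 3))) = Add(Mul(Add(Rational(-19, 4), Rational(-3, 5)), 5), Add(-5, -3)) = Add(Mul(Rational(-107, 20), 5), -8) = Add(Rational(-107, 4), -8) = Rational(-139, 4)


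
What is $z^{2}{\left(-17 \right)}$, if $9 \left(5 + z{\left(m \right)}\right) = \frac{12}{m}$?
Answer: $\frac{67081}{2601} \approx 25.79$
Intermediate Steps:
$z{\left(m \right)} = -5 + \frac{4}{3 m}$ ($z{\left(m \right)} = -5 + \frac{12 \frac{1}{m}}{9} = -5 + \frac{4}{3 m}$)
$z^{2}{\left(-17 \right)} = \left(-5 + \frac{4}{3 \left(-17\right)}\right)^{2} = \left(-5 + \frac{4}{3} \left(- \frac{1}{17}\right)\right)^{2} = \left(-5 - \frac{4}{51}\right)^{2} = \left(- \frac{259}{51}\right)^{2} = \frac{67081}{2601}$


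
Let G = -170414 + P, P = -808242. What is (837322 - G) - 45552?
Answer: 1770426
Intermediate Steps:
G = -978656 (G = -170414 - 808242 = -978656)
(837322 - G) - 45552 = (837322 - 1*(-978656)) - 45552 = (837322 + 978656) - 45552 = 1815978 - 45552 = 1770426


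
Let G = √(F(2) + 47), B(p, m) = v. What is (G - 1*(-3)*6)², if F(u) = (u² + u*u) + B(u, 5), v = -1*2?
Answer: (18 + √53)² ≈ 639.08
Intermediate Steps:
v = -2
B(p, m) = -2
F(u) = -2 + 2*u² (F(u) = (u² + u*u) - 2 = (u² + u²) - 2 = 2*u² - 2 = -2 + 2*u²)
G = √53 (G = √((-2 + 2*2²) + 47) = √((-2 + 2*4) + 47) = √((-2 + 8) + 47) = √(6 + 47) = √53 ≈ 7.2801)
(G - 1*(-3)*6)² = (√53 - 1*(-3)*6)² = (√53 + 3*6)² = (√53 + 18)² = (18 + √53)²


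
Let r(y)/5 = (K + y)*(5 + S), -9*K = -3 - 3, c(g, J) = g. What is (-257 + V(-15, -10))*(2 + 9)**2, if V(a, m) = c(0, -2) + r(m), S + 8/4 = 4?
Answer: -211871/3 ≈ -70624.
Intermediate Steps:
S = 2 (S = -2 + 4 = 2)
K = 2/3 (K = -(-3 - 3)/9 = -1/9*(-6) = 2/3 ≈ 0.66667)
r(y) = 70/3 + 35*y (r(y) = 5*((2/3 + y)*(5 + 2)) = 5*((2/3 + y)*7) = 5*(14/3 + 7*y) = 70/3 + 35*y)
V(a, m) = 70/3 + 35*m (V(a, m) = 0 + (70/3 + 35*m) = 70/3 + 35*m)
(-257 + V(-15, -10))*(2 + 9)**2 = (-257 + (70/3 + 35*(-10)))*(2 + 9)**2 = (-257 + (70/3 - 350))*11**2 = (-257 - 980/3)*121 = -1751/3*121 = -211871/3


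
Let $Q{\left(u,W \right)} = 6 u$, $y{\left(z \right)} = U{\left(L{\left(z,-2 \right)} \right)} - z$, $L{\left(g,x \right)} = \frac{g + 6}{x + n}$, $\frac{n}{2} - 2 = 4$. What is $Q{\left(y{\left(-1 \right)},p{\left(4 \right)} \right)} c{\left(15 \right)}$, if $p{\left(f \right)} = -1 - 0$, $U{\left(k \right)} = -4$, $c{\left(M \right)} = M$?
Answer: $-270$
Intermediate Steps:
$n = 12$ ($n = 4 + 2 \cdot 4 = 4 + 8 = 12$)
$L{\left(g,x \right)} = \frac{6 + g}{12 + x}$ ($L{\left(g,x \right)} = \frac{g + 6}{x + 12} = \frac{6 + g}{12 + x}$)
$p{\left(f \right)} = -1$ ($p{\left(f \right)} = -1 + 0 = -1$)
$y{\left(z \right)} = -4 - z$
$Q{\left(y{\left(-1 \right)},p{\left(4 \right)} \right)} c{\left(15 \right)} = 6 \left(-4 - -1\right) 15 = 6 \left(-4 + 1\right) 15 = 6 \left(-3\right) 15 = \left(-18\right) 15 = -270$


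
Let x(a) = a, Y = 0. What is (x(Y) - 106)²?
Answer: 11236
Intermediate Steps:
(x(Y) - 106)² = (0 - 106)² = (-106)² = 11236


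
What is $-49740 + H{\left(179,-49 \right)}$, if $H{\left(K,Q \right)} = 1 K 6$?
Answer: $-48666$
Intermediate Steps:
$H{\left(K,Q \right)} = 6 K$ ($H{\left(K,Q \right)} = K 6 = 6 K$)
$-49740 + H{\left(179,-49 \right)} = -49740 + 6 \cdot 179 = -49740 + 1074 = -48666$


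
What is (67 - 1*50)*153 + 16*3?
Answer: 2649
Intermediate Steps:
(67 - 1*50)*153 + 16*3 = (67 - 50)*153 + 48 = 17*153 + 48 = 2601 + 48 = 2649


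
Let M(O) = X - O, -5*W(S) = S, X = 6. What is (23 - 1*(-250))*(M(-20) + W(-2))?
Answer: 36036/5 ≈ 7207.2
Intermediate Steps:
W(S) = -S/5
M(O) = 6 - O
(23 - 1*(-250))*(M(-20) + W(-2)) = (23 - 1*(-250))*((6 - 1*(-20)) - ⅕*(-2)) = (23 + 250)*((6 + 20) + ⅖) = 273*(26 + ⅖) = 273*(132/5) = 36036/5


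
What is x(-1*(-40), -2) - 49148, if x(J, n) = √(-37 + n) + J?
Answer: -49108 + I*√39 ≈ -49108.0 + 6.245*I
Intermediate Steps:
x(J, n) = J + √(-37 + n)
x(-1*(-40), -2) - 49148 = (-1*(-40) + √(-37 - 2)) - 49148 = (40 + √(-39)) - 49148 = (40 + I*√39) - 49148 = -49108 + I*√39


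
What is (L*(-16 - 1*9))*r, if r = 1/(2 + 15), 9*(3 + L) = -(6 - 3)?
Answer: 250/51 ≈ 4.9020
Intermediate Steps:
L = -10/3 (L = -3 + (-(6 - 3))/9 = -3 + (-1*3)/9 = -3 + (⅑)*(-3) = -3 - ⅓ = -10/3 ≈ -3.3333)
r = 1/17 ≈ 0.058824
(L*(-16 - 1*9))*r = -10*(-16 - 1*9)/3*(1/17) = -10*(-16 - 9)/3*(1/17) = -10/3*(-25)*(1/17) = (250/3)*(1/17) = 250/51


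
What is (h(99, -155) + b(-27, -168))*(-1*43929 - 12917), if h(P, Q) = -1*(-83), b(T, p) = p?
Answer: 4831910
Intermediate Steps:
h(P, Q) = 83
(h(99, -155) + b(-27, -168))*(-1*43929 - 12917) = (83 - 168)*(-1*43929 - 12917) = -85*(-43929 - 12917) = -85*(-56846) = 4831910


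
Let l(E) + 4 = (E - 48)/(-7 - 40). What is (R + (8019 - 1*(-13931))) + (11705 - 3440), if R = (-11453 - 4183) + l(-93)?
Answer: 14578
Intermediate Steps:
l(E) = -140/47 - E/47 (l(E) = -4 + (E - 48)/(-7 - 40) = -4 + (-48 + E)/(-47) = -4 + (-48 + E)*(-1/47) = -4 + (48/47 - E/47) = -140/47 - E/47)
R = -15637 (R = (-11453 - 4183) + (-140/47 - 1/47*(-93)) = -15636 + (-140/47 + 93/47) = -15636 - 1 = -15637)
(R + (8019 - 1*(-13931))) + (11705 - 3440) = (-15637 + (8019 - 1*(-13931))) + (11705 - 3440) = (-15637 + (8019 + 13931)) + 8265 = (-15637 + 21950) + 8265 = 6313 + 8265 = 14578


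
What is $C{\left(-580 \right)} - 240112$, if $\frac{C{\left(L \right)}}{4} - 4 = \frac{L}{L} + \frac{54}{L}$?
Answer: $- \frac{34813394}{145} \approx -2.4009 \cdot 10^{5}$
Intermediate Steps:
$C{\left(L \right)} = 20 + \frac{216}{L}$ ($C{\left(L \right)} = 16 + 4 \left(\frac{L}{L} + \frac{54}{L}\right) = 16 + 4 \left(1 + \frac{54}{L}\right) = 16 + \left(4 + \frac{216}{L}\right) = 20 + \frac{216}{L}$)
$C{\left(-580 \right)} - 240112 = \left(20 + \frac{216}{-580}\right) - 240112 = \left(20 + 216 \left(- \frac{1}{580}\right)\right) - 240112 = \left(20 - \frac{54}{145}\right) - 240112 = \frac{2846}{145} - 240112 = - \frac{34813394}{145}$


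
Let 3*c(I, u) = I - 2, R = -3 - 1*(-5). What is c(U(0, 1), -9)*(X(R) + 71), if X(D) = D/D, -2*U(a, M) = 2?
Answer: -72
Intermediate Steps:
U(a, M) = -1 (U(a, M) = -½*2 = -1)
R = 2 (R = -3 + 5 = 2)
c(I, u) = -⅔ + I/3 (c(I, u) = (I - 2)/3 = (-2 + I)/3 = -⅔ + I/3)
X(D) = 1
c(U(0, 1), -9)*(X(R) + 71) = (-⅔ + (⅓)*(-1))*(1 + 71) = (-⅔ - ⅓)*72 = -1*72 = -72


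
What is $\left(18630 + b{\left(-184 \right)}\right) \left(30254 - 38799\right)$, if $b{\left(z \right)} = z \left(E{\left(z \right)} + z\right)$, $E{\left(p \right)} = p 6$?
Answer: $-2184289990$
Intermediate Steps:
$E{\left(p \right)} = 6 p$
$b{\left(z \right)} = 7 z^{2}$ ($b{\left(z \right)} = z \left(6 z + z\right) = z 7 z = 7 z^{2}$)
$\left(18630 + b{\left(-184 \right)}\right) \left(30254 - 38799\right) = \left(18630 + 7 \left(-184\right)^{2}\right) \left(30254 - 38799\right) = \left(18630 + 7 \cdot 33856\right) \left(-8545\right) = \left(18630 + 236992\right) \left(-8545\right) = 255622 \left(-8545\right) = -2184289990$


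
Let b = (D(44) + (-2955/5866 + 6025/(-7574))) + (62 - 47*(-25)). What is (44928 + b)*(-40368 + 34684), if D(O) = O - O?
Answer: -59479317232160/226679 ≈ -2.6239e+8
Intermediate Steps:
D(O) = 0
b = 1960751896/1586753 (b = (0 + (-2955/5866 + 6025/(-7574))) + (62 - 47*(-25)) = (0 + (-2955*1/5866 + 6025*(-1/7574))) + (62 + 1175) = (0 + (-2955/5866 - 6025/7574)) + 1237 = (0 - 2061565/1586753) + 1237 = -2061565/1586753 + 1237 = 1960751896/1586753 ≈ 1235.7)
(44928 + b)*(-40368 + 34684) = (44928 + 1960751896/1586753)*(-40368 + 34684) = (73250390680/1586753)*(-5684) = -59479317232160/226679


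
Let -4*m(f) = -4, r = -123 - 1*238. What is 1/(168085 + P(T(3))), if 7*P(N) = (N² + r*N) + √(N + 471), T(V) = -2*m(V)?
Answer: 8241247/1386084736572 - 7*√469/1386084736572 ≈ 5.9456e-6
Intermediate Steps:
r = -361 (r = -123 - 238 = -361)
m(f) = 1 (m(f) = -¼*(-4) = 1)
T(V) = -2 (T(V) = -2*1 = -2)
P(N) = -361*N/7 + N²/7 + √(471 + N)/7 (P(N) = ((N² - 361*N) + √(N + 471))/7 = ((N² - 361*N) + √(471 + N))/7 = (N² + √(471 + N) - 361*N)/7 = -361*N/7 + N²/7 + √(471 + N)/7)
1/(168085 + P(T(3))) = 1/(168085 + (-361/7*(-2) + (⅐)*(-2)² + √(471 - 2)/7)) = 1/(168085 + (722/7 + (⅐)*4 + √469/7)) = 1/(168085 + (722/7 + 4/7 + √469/7)) = 1/(168085 + (726/7 + √469/7)) = 1/(1177321/7 + √469/7)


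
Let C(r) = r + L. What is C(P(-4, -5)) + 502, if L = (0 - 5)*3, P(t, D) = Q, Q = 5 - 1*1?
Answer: 491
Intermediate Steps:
Q = 4 (Q = 5 - 1 = 4)
P(t, D) = 4
L = -15 (L = -5*3 = -15)
C(r) = -15 + r (C(r) = r - 15 = -15 + r)
C(P(-4, -5)) + 502 = (-15 + 4) + 502 = -11 + 502 = 491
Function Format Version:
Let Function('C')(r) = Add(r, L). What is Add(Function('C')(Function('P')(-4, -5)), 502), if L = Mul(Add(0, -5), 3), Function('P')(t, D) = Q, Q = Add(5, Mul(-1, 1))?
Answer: 491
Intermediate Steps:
Q = 4 (Q = Add(5, -1) = 4)
Function('P')(t, D) = 4
L = -15 (L = Mul(-5, 3) = -15)
Function('C')(r) = Add(-15, r) (Function('C')(r) = Add(r, -15) = Add(-15, r))
Add(Function('C')(Function('P')(-4, -5)), 502) = Add(Add(-15, 4), 502) = Add(-11, 502) = 491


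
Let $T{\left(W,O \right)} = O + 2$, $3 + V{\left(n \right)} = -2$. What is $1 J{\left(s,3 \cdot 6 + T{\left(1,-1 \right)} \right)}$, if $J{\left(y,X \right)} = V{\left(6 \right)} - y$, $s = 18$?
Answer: $-23$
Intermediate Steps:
$V{\left(n \right)} = -5$ ($V{\left(n \right)} = -3 - 2 = -5$)
$T{\left(W,O \right)} = 2 + O$
$J{\left(y,X \right)} = -5 - y$
$1 J{\left(s,3 \cdot 6 + T{\left(1,-1 \right)} \right)} = 1 \left(-5 - 18\right) = 1 \left(-23\right) = -23$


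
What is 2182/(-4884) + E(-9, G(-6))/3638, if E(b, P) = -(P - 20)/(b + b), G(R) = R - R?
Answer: -5957657/13325994 ≈ -0.44707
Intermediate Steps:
G(R) = 0
E(b, P) = -(-20 + P)/(2*b)
2182/(-4884) + E(-9, G(-6))/3638 = 2182/(-4884) + ((½)*(20 - 1*0)/(-9))/3638 = 2182*(-1/4884) + ((½)*(-⅑)*(20 + 0))*(1/3638) = -1091/2442 + ((½)*(-⅑)*20)*(1/3638) = -1091/2442 - 10/9*1/3638 = -1091/2442 - 5/16371 = -5957657/13325994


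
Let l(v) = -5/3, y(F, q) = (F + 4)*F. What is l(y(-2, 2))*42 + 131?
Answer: 61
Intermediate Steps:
y(F, q) = F*(4 + F) (y(F, q) = (4 + F)*F = F*(4 + F))
l(v) = -5/3 (l(v) = -5*⅓ = -5/3)
l(y(-2, 2))*42 + 131 = -5/3*42 + 131 = -70 + 131 = 61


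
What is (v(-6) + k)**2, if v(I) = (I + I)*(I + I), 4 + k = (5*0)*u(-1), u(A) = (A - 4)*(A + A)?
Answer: 19600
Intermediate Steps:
u(A) = 2*A*(-4 + A) (u(A) = (-4 + A)*(2*A) = 2*A*(-4 + A))
k = -4 (k = -4 + (5*0)*(2*(-1)*(-4 - 1)) = -4 + 0*(2*(-1)*(-5)) = -4 + 0*10 = -4 + 0 = -4)
v(I) = 4*I**2 (v(I) = (2*I)*(2*I) = 4*I**2)
(v(-6) + k)**2 = (4*(-6)**2 - 4)**2 = (4*36 - 4)**2 = (144 - 4)**2 = 140**2 = 19600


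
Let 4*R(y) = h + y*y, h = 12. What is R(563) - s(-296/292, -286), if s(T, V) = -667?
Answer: 319649/4 ≈ 79912.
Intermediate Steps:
R(y) = 3 + y**2/4 (R(y) = (12 + y*y)/4 = (12 + y**2)/4 = 3 + y**2/4)
R(563) - s(-296/292, -286) = (3 + (1/4)*563**2) - 1*(-667) = (3 + (1/4)*316969) + 667 = (3 + 316969/4) + 667 = 316981/4 + 667 = 319649/4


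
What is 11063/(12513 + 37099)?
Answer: 11063/49612 ≈ 0.22299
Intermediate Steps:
11063/(12513 + 37099) = 11063/49612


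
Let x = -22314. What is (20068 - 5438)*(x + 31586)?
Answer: 135649360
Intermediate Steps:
(20068 - 5438)*(x + 31586) = (20068 - 5438)*(-22314 + 31586) = 14630*9272 = 135649360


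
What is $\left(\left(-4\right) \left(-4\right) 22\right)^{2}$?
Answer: $123904$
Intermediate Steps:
$\left(\left(-4\right) \left(-4\right) 22\right)^{2} = \left(16 \cdot 22\right)^{2} = 352^{2} = 123904$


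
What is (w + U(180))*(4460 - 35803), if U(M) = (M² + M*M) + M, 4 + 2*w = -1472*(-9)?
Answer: -2244221486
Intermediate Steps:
w = 6622 (w = -2 + (-1472*(-9))/2 = -2 + (½)*13248 = -2 + 6624 = 6622)
U(M) = M + 2*M² (U(M) = (M² + M²) + M = 2*M² + M = M + 2*M²)
(w + U(180))*(4460 - 35803) = (6622 + 180*(1 + 2*180))*(4460 - 35803) = (6622 + 180*(1 + 360))*(-31343) = (6622 + 180*361)*(-31343) = (6622 + 64980)*(-31343) = 71602*(-31343) = -2244221486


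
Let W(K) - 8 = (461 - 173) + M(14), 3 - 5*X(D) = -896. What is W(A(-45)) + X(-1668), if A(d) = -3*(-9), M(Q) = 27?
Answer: 2514/5 ≈ 502.80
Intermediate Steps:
A(d) = 27
X(D) = 899/5 (X(D) = ⅗ - ⅕*(-896) = ⅗ + 896/5 = 899/5)
W(K) = 323 (W(K) = 8 + ((461 - 173) + 27) = 8 + (288 + 27) = 8 + 315 = 323)
W(A(-45)) + X(-1668) = 323 + 899/5 = 2514/5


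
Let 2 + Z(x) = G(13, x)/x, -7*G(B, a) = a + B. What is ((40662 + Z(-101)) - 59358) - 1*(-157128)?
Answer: 97869922/707 ≈ 1.3843e+5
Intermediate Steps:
G(B, a) = -B/7 - a/7 (G(B, a) = -(a + B)/7 = -(B + a)/7 = -B/7 - a/7)
Z(x) = -2 + (-13/7 - x/7)/x (Z(x) = -2 + (-⅐*13 - x/7)/x = -2 + (-13/7 - x/7)/x)
((40662 + Z(-101)) - 59358) - 1*(-157128) = ((40662 + (⅐)*(-13 - 15*(-101))/(-101)) - 59358) - 1*(-157128) = ((40662 + (⅐)*(-1/101)*(-13 + 1515)) - 59358) + 157128 = ((40662 + (⅐)*(-1/101)*1502) - 59358) + 157128 = ((40662 - 1502/707) - 59358) + 157128 = (28746532/707 - 59358) + 157128 = -13219574/707 + 157128 = 97869922/707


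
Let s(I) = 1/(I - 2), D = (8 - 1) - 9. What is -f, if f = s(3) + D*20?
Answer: 39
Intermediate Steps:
D = -2 (D = 7 - 9 = -2)
s(I) = 1/(-2 + I)
f = -39 (f = 1/(-2 + 3) - 2*20 = 1/1 - 40 = 1 - 40 = -39)
-f = -1*(-39) = 39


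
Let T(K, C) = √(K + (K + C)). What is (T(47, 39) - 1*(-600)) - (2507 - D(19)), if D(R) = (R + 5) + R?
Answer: -1864 + √133 ≈ -1852.5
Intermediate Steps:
D(R) = 5 + 2*R (D(R) = (5 + R) + R = 5 + 2*R)
T(K, C) = √(C + 2*K) (T(K, C) = √(K + (C + K)) = √(C + 2*K))
(T(47, 39) - 1*(-600)) - (2507 - D(19)) = (√(39 + 2*47) - 1*(-600)) - (2507 - (5 + 2*19)) = (√(39 + 94) + 600) - (2507 - (5 + 38)) = (√133 + 600) - (2507 - 1*43) = (600 + √133) - (2507 - 43) = (600 + √133) - 1*2464 = (600 + √133) - 2464 = -1864 + √133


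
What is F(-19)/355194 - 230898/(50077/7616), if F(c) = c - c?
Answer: -1758519168/50077 ≈ -35116.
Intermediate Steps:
F(c) = 0
F(-19)/355194 - 230898/(50077/7616) = 0/355194 - 230898/(50077/7616) = 0*(1/355194) - 230898/(50077*(1/7616)) = 0 - 230898/50077/7616 = 0 - 230898*7616/50077 = 0 - 1758519168/50077 = -1758519168/50077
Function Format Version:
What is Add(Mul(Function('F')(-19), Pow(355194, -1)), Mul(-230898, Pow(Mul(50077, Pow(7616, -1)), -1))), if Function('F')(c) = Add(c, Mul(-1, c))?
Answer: Rational(-1758519168, 50077) ≈ -35116.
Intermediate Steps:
Function('F')(c) = 0
Add(Mul(Function('F')(-19), Pow(355194, -1)), Mul(-230898, Pow(Mul(50077, Pow(7616, -1)), -1))) = Add(Mul(0, Pow(355194, -1)), Mul(-230898, Pow(Mul(50077, Pow(7616, -1)), -1))) = Add(Mul(0, Rational(1, 355194)), Mul(-230898, Pow(Mul(50077, Rational(1, 7616)), -1))) = Add(0, Mul(-230898, Pow(Rational(50077, 7616), -1))) = Add(0, Mul(-230898, Rational(7616, 50077))) = Add(0, Rational(-1758519168, 50077)) = Rational(-1758519168, 50077)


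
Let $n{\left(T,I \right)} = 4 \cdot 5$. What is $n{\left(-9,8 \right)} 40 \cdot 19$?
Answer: $15200$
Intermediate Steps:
$n{\left(T,I \right)} = 20$
$n{\left(-9,8 \right)} 40 \cdot 19 = 20 \cdot 40 \cdot 19 = 800 \cdot 19 = 15200$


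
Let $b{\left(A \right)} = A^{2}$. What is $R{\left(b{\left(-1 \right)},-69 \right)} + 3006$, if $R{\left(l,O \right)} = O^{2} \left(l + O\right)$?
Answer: $-320742$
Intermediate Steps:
$R{\left(l,O \right)} = O^{2} \left(O + l\right)$
$R{\left(b{\left(-1 \right)},-69 \right)} + 3006 = \left(-69\right)^{2} \left(-69 + \left(-1\right)^{2}\right) + 3006 = 4761 \left(-69 + 1\right) + 3006 = 4761 \left(-68\right) + 3006 = -323748 + 3006 = -320742$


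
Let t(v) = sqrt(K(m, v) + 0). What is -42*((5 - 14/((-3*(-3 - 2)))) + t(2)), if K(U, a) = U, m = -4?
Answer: -854/5 - 84*I ≈ -170.8 - 84.0*I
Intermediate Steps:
t(v) = 2*I (t(v) = sqrt(-4 + 0) = sqrt(-4) = 2*I)
-42*((5 - 14/((-3*(-3 - 2)))) + t(2)) = -42*((5 - 14/((-3*(-3 - 2)))) + 2*I) = -42*((5 - 14/((-3*(-5)))) + 2*I) = -42*((5 - 14/15) + 2*I) = -42*(61/15 + 2*I) = -854/5 - 84*I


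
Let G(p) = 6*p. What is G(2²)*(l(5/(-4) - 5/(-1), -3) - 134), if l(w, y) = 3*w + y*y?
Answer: -2730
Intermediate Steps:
l(w, y) = y² + 3*w (l(w, y) = 3*w + y² = y² + 3*w)
G(2²)*(l(5/(-4) - 5/(-1), -3) - 134) = (6*2²)*(((-3)² + 3*(5/(-4) - 5/(-1))) - 134) = (6*4)*((9 + 3*(5*(-¼) - 5*(-1))) - 134) = 24*((9 + 3*(-5/4 + 5)) - 134) = 24*((9 + 3*(15/4)) - 134) = 24*((9 + 45/4) - 134) = 24*(81/4 - 134) = 24*(-455/4) = -2730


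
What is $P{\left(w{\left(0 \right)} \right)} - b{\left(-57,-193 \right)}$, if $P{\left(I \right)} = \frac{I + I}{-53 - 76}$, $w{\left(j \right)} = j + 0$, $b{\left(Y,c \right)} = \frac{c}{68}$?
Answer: $\frac{193}{68} \approx 2.8382$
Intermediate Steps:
$b{\left(Y,c \right)} = \frac{c}{68}$ ($b{\left(Y,c \right)} = c \frac{1}{68} = \frac{c}{68}$)
$w{\left(j \right)} = j$
$P{\left(I \right)} = - \frac{2 I}{129}$ ($P{\left(I \right)} = \frac{2 I}{-129} = 2 I \left(- \frac{1}{129}\right) = - \frac{2 I}{129}$)
$P{\left(w{\left(0 \right)} \right)} - b{\left(-57,-193 \right)} = \left(- \frac{2}{129}\right) 0 - \frac{1}{68} \left(-193\right) = 0 - - \frac{193}{68} = 0 + \frac{193}{68} = \frac{193}{68}$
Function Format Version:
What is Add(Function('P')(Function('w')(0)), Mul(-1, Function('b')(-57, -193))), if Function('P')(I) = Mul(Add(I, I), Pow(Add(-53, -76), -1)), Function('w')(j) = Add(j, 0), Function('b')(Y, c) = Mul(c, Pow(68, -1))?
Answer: Rational(193, 68) ≈ 2.8382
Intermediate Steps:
Function('b')(Y, c) = Mul(Rational(1, 68), c) (Function('b')(Y, c) = Mul(c, Rational(1, 68)) = Mul(Rational(1, 68), c))
Function('w')(j) = j
Function('P')(I) = Mul(Rational(-2, 129), I) (Function('P')(I) = Mul(Mul(2, I), Pow(-129, -1)) = Mul(Mul(2, I), Rational(-1, 129)) = Mul(Rational(-2, 129), I))
Add(Function('P')(Function('w')(0)), Mul(-1, Function('b')(-57, -193))) = Add(Mul(Rational(-2, 129), 0), Mul(-1, Mul(Rational(1, 68), -193))) = Add(0, Mul(-1, Rational(-193, 68))) = Add(0, Rational(193, 68)) = Rational(193, 68)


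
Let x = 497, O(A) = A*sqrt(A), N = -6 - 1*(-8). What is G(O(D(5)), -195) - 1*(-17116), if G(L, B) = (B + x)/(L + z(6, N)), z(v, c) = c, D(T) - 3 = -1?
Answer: 16965 + 151*sqrt(2) ≈ 17179.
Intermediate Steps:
D(T) = 2 (D(T) = 3 - 1 = 2)
N = 2 (N = -6 + 8 = 2)
O(A) = A**(3/2)
G(L, B) = (497 + B)/(2 + L) (G(L, B) = (B + 497)/(L + 2) = (497 + B)/(2 + L))
G(O(D(5)), -195) - 1*(-17116) = (497 - 195)/(2 + 2**(3/2)) - 1*(-17116) = 302/(2 + 2*sqrt(2)) + 17116 = 17116 + 302/(2 + 2*sqrt(2))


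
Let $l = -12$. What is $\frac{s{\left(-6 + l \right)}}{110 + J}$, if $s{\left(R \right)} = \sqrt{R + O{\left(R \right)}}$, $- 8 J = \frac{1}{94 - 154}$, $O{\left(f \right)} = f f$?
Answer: $\frac{1440 \sqrt{34}}{52801} \approx 0.15902$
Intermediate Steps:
$O{\left(f \right)} = f^{2}$
$J = \frac{1}{480}$ ($J = - \frac{1}{8 \left(94 - 154\right)} = - \frac{1}{8 \left(-60\right)} = \left(- \frac{1}{8}\right) \left(- \frac{1}{60}\right) = \frac{1}{480} \approx 0.0020833$)
$s{\left(R \right)} = \sqrt{R + R^{2}}$
$\frac{s{\left(-6 + l \right)}}{110 + J} = \frac{\sqrt{\left(-6 - 12\right) \left(1 - 18\right)}}{110 + \frac{1}{480}} = \frac{\sqrt{- 18 \left(1 - 18\right)}}{\frac{52801}{480}} = \sqrt{\left(-18\right) \left(-17\right)} \frac{480}{52801} = \sqrt{306} \cdot \frac{480}{52801} = 3 \sqrt{34} \cdot \frac{480}{52801} = \frac{1440 \sqrt{34}}{52801}$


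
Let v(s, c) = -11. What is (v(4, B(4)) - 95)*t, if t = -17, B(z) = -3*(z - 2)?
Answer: 1802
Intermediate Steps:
B(z) = 6 - 3*z (B(z) = -3*(-2 + z) = 6 - 3*z)
(v(4, B(4)) - 95)*t = (-11 - 95)*(-17) = -106*(-17) = 1802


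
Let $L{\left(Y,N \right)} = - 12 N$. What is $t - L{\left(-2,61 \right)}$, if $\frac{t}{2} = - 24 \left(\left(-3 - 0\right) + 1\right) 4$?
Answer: $1116$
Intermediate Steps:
$t = 384$ ($t = 2 \left(- 24 \left(\left(-3 - 0\right) + 1\right) 4\right) = 2 \left(- 24 \left(\left(-3 + 0\right) + 1\right) 4\right) = 2 \left(- 24 \left(-3 + 1\right) 4\right) = 2 \left(- 24 \left(\left(-2\right) 4\right)\right) = 2 \left(\left(-24\right) \left(-8\right)\right) = 2 \cdot 192 = 384$)
$t - L{\left(-2,61 \right)} = 384 - \left(-12\right) 61 = 384 - -732 = 384 + 732 = 1116$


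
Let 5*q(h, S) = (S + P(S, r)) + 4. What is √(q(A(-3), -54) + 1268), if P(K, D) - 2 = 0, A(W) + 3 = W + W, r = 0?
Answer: 22*√65/5 ≈ 35.474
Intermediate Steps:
A(W) = -3 + 2*W (A(W) = -3 + (W + W) = -3 + 2*W)
P(K, D) = 2 (P(K, D) = 2 + 0 = 2)
q(h, S) = 6/5 + S/5 (q(h, S) = ((S + 2) + 4)/5 = ((2 + S) + 4)/5 = (6 + S)/5 = 6/5 + S/5)
√(q(A(-3), -54) + 1268) = √((6/5 + (⅕)*(-54)) + 1268) = √((6/5 - 54/5) + 1268) = √(-48/5 + 1268) = √(6292/5) = 22*√65/5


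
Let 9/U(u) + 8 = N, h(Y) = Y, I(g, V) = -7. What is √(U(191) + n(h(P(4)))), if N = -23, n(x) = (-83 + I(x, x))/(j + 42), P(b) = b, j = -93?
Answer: √409479/527 ≈ 1.2142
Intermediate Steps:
n(x) = 30/17 (n(x) = (-83 - 7)/(-93 + 42) = -90/(-51) = -90*(-1/51) = 30/17)
U(u) = -9/31 (U(u) = 9/(-8 - 23) = 9/(-31) = 9*(-1/31) = -9/31)
√(U(191) + n(h(P(4)))) = √(-9/31 + 30/17) = √(777/527) = √409479/527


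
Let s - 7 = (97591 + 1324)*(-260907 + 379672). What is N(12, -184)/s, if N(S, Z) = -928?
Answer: -464/5873819991 ≈ -7.8995e-8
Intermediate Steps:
s = 11747639982 (s = 7 + (97591 + 1324)*(-260907 + 379672) = 7 + 98915*118765 = 7 + 11747639975 = 11747639982)
N(12, -184)/s = -928/11747639982 = -928*1/11747639982 = -464/5873819991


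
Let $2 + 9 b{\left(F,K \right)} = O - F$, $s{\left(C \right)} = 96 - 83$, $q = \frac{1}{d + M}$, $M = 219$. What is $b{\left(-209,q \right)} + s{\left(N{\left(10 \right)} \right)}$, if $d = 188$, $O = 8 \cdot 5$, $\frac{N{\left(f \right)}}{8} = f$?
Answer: $\frac{364}{9} \approx 40.444$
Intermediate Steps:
$N{\left(f \right)} = 8 f$
$O = 40$
$q = \frac{1}{407}$ ($q = \frac{1}{188 + 219} = \frac{1}{407} \approx 0.002457$)
$s{\left(C \right)} = 13$
$b{\left(F,K \right)} = \frac{38}{9} - \frac{F}{9}$ ($b{\left(F,K \right)} = - \frac{2}{9} + \frac{40 - F}{9} = - \frac{2}{9} - \left(- \frac{40}{9} + \frac{F}{9}\right) = \frac{38}{9} - \frac{F}{9}$)
$b{\left(-209,q \right)} + s{\left(N{\left(10 \right)} \right)} = \left(\frac{38}{9} - - \frac{209}{9}\right) + 13 = \left(\frac{38}{9} + \frac{209}{9}\right) + 13 = \frac{247}{9} + 13 = \frac{364}{9}$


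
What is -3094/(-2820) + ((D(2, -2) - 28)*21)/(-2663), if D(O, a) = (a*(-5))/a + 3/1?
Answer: 5007961/3754830 ≈ 1.3337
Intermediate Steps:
D(O, a) = -2 (D(O, a) = (-5*a)/a + 3*1 = -5 + 3 = -2)
-3094/(-2820) + ((D(2, -2) - 28)*21)/(-2663) = -3094/(-2820) + ((-2 - 28)*21)/(-2663) = -3094*(-1/2820) - 30*21*(-1/2663) = 1547/1410 - 630*(-1/2663) = 1547/1410 + 630/2663 = 5007961/3754830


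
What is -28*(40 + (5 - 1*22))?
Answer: -644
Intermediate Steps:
-28*(40 + (5 - 1*22)) = -28*(40 + (5 - 22)) = -28*(40 - 17) = -28*23 = -644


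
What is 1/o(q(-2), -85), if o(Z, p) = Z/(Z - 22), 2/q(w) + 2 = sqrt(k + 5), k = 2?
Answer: 23 - 11*sqrt(7) ≈ -6.1033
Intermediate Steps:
q(w) = 2/(-2 + sqrt(7)) (q(w) = 2/(-2 + sqrt(2 + 5)) = 2/(-2 + sqrt(7)))
o(Z, p) = Z/(-22 + Z)
1/o(q(-2), -85) = 1/((4/3 + 2*sqrt(7)/3)/(-22 + (4/3 + 2*sqrt(7)/3))) = 1/((4/3 + 2*sqrt(7)/3)/(-62/3 + 2*sqrt(7)/3)) = (-62/3 + 2*sqrt(7)/3)/(4/3 + 2*sqrt(7)/3)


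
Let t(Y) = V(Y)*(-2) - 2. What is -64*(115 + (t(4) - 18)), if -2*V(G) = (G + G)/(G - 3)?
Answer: -6592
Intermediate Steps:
V(G) = -G/(-3 + G) (V(G) = -(G + G)/(2*(G - 3)) = -2*G/(2*(-3 + G)) = -G/(-3 + G))
t(Y) = -2 + 2*Y/(-3 + Y) (t(Y) = -Y/(-3 + Y)*(-2) - 2 = 2*Y/(-3 + Y) - 2 = -2 + 2*Y/(-3 + Y))
-64*(115 + (t(4) - 18)) = -64*(115 + (6/(-3 + 4) - 18)) = -64*(115 + (6/1 - 18)) = -64*(115 + (6*1 - 18)) = -64*(115 + (6 - 18)) = -64*(115 - 12) = -64*103 = -6592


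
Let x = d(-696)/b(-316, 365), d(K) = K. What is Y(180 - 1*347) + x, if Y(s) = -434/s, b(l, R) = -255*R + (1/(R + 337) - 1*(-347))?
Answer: 28332848734/10870874185 ≈ 2.6063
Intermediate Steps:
b(l, R) = 347 + 1/(337 + R) - 255*R (b(l, R) = -255*R + (1/(337 + R) + 347) = -255*R + (347 + 1/(337 + R)) = 347 + 1/(337 + R) - 255*R)
x = 488592/65095055 (x = -696*(337 + 365)/(116940 - 85588*365 - 255*365²) = -696*702/(116940 - 31239620 - 255*133225) = -696*702/(116940 - 31239620 - 33972375) = -696/((1/702)*(-65095055)) = -696/(-65095055/702) = -696*(-702/65095055) = 488592/65095055 ≈ 0.0075058)
Y(180 - 1*347) + x = -434/(180 - 1*347) + 488592/65095055 = -434/(180 - 347) + 488592/65095055 = -434/(-167) + 488592/65095055 = -434*(-1/167) + 488592/65095055 = 434/167 + 488592/65095055 = 28332848734/10870874185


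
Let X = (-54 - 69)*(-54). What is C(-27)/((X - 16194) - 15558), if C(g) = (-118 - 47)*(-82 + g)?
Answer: -1199/1674 ≈ -0.71625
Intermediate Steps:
X = 6642 (X = -123*(-54) = 6642)
C(g) = 13530 - 165*g (C(g) = -165*(-82 + g) = 13530 - 165*g)
C(-27)/((X - 16194) - 15558) = (13530 - 165*(-27))/((6642 - 16194) - 15558) = (13530 + 4455)/(-9552 - 15558) = 17985/(-25110) = 17985*(-1/25110) = -1199/1674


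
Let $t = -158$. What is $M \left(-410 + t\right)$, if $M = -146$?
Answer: $82928$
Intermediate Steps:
$M \left(-410 + t\right) = - 146 \left(-410 - 158\right) = \left(-146\right) \left(-568\right) = 82928$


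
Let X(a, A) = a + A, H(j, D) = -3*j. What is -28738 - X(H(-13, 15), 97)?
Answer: -28874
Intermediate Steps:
X(a, A) = A + a
-28738 - X(H(-13, 15), 97) = -28738 - (97 - 3*(-13)) = -28738 - (97 + 39) = -28738 - 1*136 = -28738 - 136 = -28874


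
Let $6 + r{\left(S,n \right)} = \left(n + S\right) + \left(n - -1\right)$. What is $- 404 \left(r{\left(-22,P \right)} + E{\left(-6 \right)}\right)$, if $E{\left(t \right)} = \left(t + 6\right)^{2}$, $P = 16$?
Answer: $-2020$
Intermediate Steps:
$r{\left(S,n \right)} = -5 + S + 2 n$ ($r{\left(S,n \right)} = -6 + \left(\left(n + S\right) + \left(n - -1\right)\right) = -6 + \left(\left(S + n\right) + \left(n + 1\right)\right) = -6 + \left(\left(S + n\right) + \left(1 + n\right)\right) = -6 + \left(1 + S + 2 n\right) = -5 + S + 2 n$)
$E{\left(t \right)} = \left(6 + t\right)^{2}$
$- 404 \left(r{\left(-22,P \right)} + E{\left(-6 \right)}\right) = - 404 \left(\left(-5 - 22 + 2 \cdot 16\right) + \left(6 - 6\right)^{2}\right) = - 404 \left(\left(-5 - 22 + 32\right) + 0^{2}\right) = - 404 \left(5 + 0\right) = \left(-404\right) 5 = -2020$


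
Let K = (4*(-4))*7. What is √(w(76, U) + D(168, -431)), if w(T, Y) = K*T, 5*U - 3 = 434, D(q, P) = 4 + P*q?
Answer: 2*I*√20229 ≈ 284.46*I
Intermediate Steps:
K = -112 (K = -16*7 = -112)
U = 437/5 (U = ⅗ + (⅕)*434 = ⅗ + 434/5 = 437/5 ≈ 87.400)
w(T, Y) = -112*T
√(w(76, U) + D(168, -431)) = √(-112*76 + (4 - 431*168)) = √(-8512 + (4 - 72408)) = √(-8512 - 72404) = √(-80916) = 2*I*√20229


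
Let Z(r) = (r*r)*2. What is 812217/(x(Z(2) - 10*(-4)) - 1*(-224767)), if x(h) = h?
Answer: 812217/224815 ≈ 3.6128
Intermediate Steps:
Z(r) = 2*r**2 (Z(r) = r**2*2 = 2*r**2)
812217/(x(Z(2) - 10*(-4)) - 1*(-224767)) = 812217/((2*2**2 - 10*(-4)) - 1*(-224767)) = 812217/((2*4 + 40) + 224767) = 812217/((8 + 40) + 224767) = 812217/(48 + 224767) = 812217/224815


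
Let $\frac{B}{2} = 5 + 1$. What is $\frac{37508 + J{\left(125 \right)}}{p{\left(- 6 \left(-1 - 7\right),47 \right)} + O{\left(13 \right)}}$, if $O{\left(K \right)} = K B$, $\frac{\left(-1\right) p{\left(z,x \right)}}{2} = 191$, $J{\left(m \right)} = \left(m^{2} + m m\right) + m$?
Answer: $- \frac{68883}{226} \approx -304.79$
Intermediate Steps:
$B = 12$ ($B = 2 \left(5 + 1\right) = 2 \cdot 6 = 12$)
$J{\left(m \right)} = m + 2 m^{2}$ ($J{\left(m \right)} = \left(m^{2} + m^{2}\right) + m = 2 m^{2} + m = m + 2 m^{2}$)
$p{\left(z,x \right)} = -382$ ($p{\left(z,x \right)} = \left(-2\right) 191 = -382$)
$O{\left(K \right)} = 12 K$ ($O{\left(K \right)} = K 12 = 12 K$)
$\frac{37508 + J{\left(125 \right)}}{p{\left(- 6 \left(-1 - 7\right),47 \right)} + O{\left(13 \right)}} = \frac{37508 + 125 \left(1 + 2 \cdot 125\right)}{-382 + 12 \cdot 13} = \frac{37508 + 125 \left(1 + 250\right)}{-382 + 156} = \frac{37508 + 125 \cdot 251}{-226} = \left(37508 + 31375\right) \left(- \frac{1}{226}\right) = 68883 \left(- \frac{1}{226}\right) = - \frac{68883}{226}$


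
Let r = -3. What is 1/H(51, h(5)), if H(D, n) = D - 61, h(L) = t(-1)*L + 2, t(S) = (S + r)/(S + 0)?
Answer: -1/10 ≈ -0.10000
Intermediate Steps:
t(S) = (-3 + S)/S (t(S) = (S - 3)/(S + 0) = (-3 + S)/S)
h(L) = 2 + 4*L (h(L) = ((-3 - 1)/(-1))*L + 2 = (-1*(-4))*L + 2 = 4*L + 2 = 2 + 4*L)
H(D, n) = -61 + D
1/H(51, h(5)) = 1/(-61 + 51) = 1/(-10) = -1/10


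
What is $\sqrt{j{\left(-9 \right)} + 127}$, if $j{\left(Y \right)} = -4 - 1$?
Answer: $\sqrt{122} \approx 11.045$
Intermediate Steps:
$j{\left(Y \right)} = -5$ ($j{\left(Y \right)} = -4 - 1 = -5$)
$\sqrt{j{\left(-9 \right)} + 127} = \sqrt{-5 + 127} = \sqrt{122}$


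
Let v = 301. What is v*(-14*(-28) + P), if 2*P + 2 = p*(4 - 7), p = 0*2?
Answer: 117691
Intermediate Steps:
p = 0
P = -1 (P = -1 + (0*(4 - 7))/2 = -1 + (0*(-3))/2 = -1 + (1/2)*0 = -1 + 0 = -1)
v*(-14*(-28) + P) = 301*(-14*(-28) - 1) = 301*(392 - 1) = 301*391 = 117691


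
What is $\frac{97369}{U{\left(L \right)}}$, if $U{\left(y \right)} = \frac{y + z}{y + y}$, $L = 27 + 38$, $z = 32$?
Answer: $\frac{12657970}{97} \approx 1.3049 \cdot 10^{5}$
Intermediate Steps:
$L = 65$
$U{\left(y \right)} = \frac{32 + y}{2 y}$ ($U{\left(y \right)} = \frac{y + 32}{y + y} = \frac{32 + y}{2 y}$)
$\frac{97369}{U{\left(L \right)}} = \frac{97369}{\frac{1}{2} \cdot \frac{1}{65} \left(32 + 65\right)} = \frac{97369}{\frac{1}{2} \cdot \frac{1}{65} \cdot 97} = \frac{97369}{\frac{97}{130}} = 97369 \cdot \frac{130}{97} = \frac{12657970}{97}$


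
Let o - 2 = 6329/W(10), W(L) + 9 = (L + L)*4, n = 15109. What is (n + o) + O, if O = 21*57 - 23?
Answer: 1162564/71 ≈ 16374.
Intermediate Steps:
W(L) = -9 + 8*L (W(L) = -9 + (L + L)*4 = -9 + (2*L)*4 = -9 + 8*L)
o = 6471/71 (o = 2 + 6329/(-9 + 8*10) = 2 + 6329/(-9 + 80) = 2 + 6329/71 = 6471/71 ≈ 91.141)
O = 1174 (O = 1197 - 23 = 1174)
(n + o) + O = (15109 + 6471/71) + 1174 = 1079210/71 + 1174 = 1162564/71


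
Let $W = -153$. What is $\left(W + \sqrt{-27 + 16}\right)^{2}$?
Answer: $\left(153 - i \sqrt{11}\right)^{2} \approx 23398.0 - 1014.9 i$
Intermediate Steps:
$\left(W + \sqrt{-27 + 16}\right)^{2} = \left(-153 + \sqrt{-27 + 16}\right)^{2} = \left(-153 + \sqrt{-11}\right)^{2} = \left(-153 + i \sqrt{11}\right)^{2}$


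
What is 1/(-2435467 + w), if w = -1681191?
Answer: -1/4116658 ≈ -2.4292e-7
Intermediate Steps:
1/(-2435467 + w) = 1/(-2435467 - 1681191) = 1/(-4116658) = -1/4116658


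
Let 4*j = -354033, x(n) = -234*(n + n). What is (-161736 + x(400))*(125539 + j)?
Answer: -12921361782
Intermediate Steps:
x(n) = -468*n
j = -354033/4 (j = (1/4)*(-354033) = -354033/4 ≈ -88508.)
(-161736 + x(400))*(125539 + j) = (-161736 - 468*400)*(125539 - 354033/4) = (-161736 - 187200)*(148123/4) = -348936*148123/4 = -12921361782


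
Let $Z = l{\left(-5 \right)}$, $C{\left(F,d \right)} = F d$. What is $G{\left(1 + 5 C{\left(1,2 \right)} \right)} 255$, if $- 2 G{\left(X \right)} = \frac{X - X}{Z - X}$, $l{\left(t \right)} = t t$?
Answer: $0$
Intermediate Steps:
$l{\left(t \right)} = t^{2}$
$Z = 25$ ($Z = \left(-5\right)^{2} = 25$)
$G{\left(X \right)} = 0$ ($G{\left(X \right)} = - \frac{\left(X - X\right) \frac{1}{25 - X}}{2} = - \frac{0 \frac{1}{25 - X}}{2} = \left(- \frac{1}{2}\right) 0 = 0$)
$G{\left(1 + 5 C{\left(1,2 \right)} \right)} 255 = 0 \cdot 255 = 0$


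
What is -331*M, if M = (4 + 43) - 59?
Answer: 3972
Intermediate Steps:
M = -12 (M = 47 - 59 = -12)
-331*M = -331*(-12) = 3972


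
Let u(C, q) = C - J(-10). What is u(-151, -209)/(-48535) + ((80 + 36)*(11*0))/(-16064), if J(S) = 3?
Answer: 154/48535 ≈ 0.0031730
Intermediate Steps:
u(C, q) = -3 + C (u(C, q) = C - 1*3 = C - 3 = -3 + C)
u(-151, -209)/(-48535) + ((80 + 36)*(11*0))/(-16064) = (-3 - 151)/(-48535) + ((80 + 36)*(11*0))/(-16064) = -154*(-1/48535) + (116*0)*(-1/16064) = 154/48535 + 0*(-1/16064) = 154/48535 + 0 = 154/48535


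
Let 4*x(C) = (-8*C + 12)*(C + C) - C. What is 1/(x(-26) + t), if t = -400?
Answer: -2/6507 ≈ -0.00030736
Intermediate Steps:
x(C) = -C/4 + C*(12 - 8*C)/2 (x(C) = ((-8*C + 12)*(C + C) - C)/4 = ((12 - 8*C)*(2*C) - C)/4 = (2*C*(12 - 8*C) - C)/4 = (-C + 2*C*(12 - 8*C))/4 = -C/4 + C*(12 - 8*C)/2)
1/(x(-26) + t) = 1/((1/4)*(-26)*(23 - 16*(-26)) - 400) = 1/((1/4)*(-26)*(23 + 416) - 400) = 1/((1/4)*(-26)*439 - 400) = 1/(-5707/2 - 400) = 1/(-6507/2) = -2/6507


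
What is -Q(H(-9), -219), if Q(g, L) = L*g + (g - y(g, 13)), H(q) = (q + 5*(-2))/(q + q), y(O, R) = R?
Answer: 2188/9 ≈ 243.11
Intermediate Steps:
H(q) = (-10 + q)/(2*q) (H(q) = (q - 10)/((2*q)) = (-10 + q)*(1/(2*q)) = (-10 + q)/(2*q))
Q(g, L) = -13 + g + L*g (Q(g, L) = L*g + (g - 1*13) = L*g + (g - 13) = L*g + (-13 + g) = -13 + g + L*g)
-Q(H(-9), -219) = -(-13 + (½)*(-10 - 9)/(-9) - 219*(-10 - 9)/(2*(-9))) = -(-13 + (½)*(-⅑)*(-19) - 219*(-1)*(-19)/(2*9)) = -(-13 + 19/18 - 219*19/18) = -(-13 + 19/18 - 1387/6) = -1*(-2188/9) = 2188/9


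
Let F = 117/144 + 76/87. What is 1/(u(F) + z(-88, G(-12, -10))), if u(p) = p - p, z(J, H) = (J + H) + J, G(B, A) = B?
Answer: -1/188 ≈ -0.0053191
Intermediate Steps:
z(J, H) = H + 2*J (z(J, H) = (H + J) + J = H + 2*J)
F = 2347/1392 (F = 117*(1/144) + 76*(1/87) = 13/16 + 76/87 = 2347/1392 ≈ 1.6861)
u(p) = 0
1/(u(F) + z(-88, G(-12, -10))) = 1/(0 + (-12 + 2*(-88))) = 1/(0 + (-12 - 176)) = 1/(0 - 188) = 1/(-188) = -1/188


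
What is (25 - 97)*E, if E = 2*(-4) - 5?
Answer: 936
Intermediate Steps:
E = -13 (E = -8 - 5 = -13)
(25 - 97)*E = (25 - 97)*(-13) = -72*(-13) = 936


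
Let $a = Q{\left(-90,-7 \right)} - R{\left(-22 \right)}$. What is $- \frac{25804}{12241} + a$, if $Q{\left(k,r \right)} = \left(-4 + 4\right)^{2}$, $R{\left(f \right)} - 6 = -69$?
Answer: $\frac{745379}{12241} \approx 60.892$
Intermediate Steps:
$R{\left(f \right)} = -63$ ($R{\left(f \right)} = 6 - 69 = -63$)
$Q{\left(k,r \right)} = 0$ ($Q{\left(k,r \right)} = 0^{2} = 0$)
$a = 63$ ($a = 0 - -63 = 0 + 63 = 63$)
$- \frac{25804}{12241} + a = - \frac{25804}{12241} + 63 = \frac{745379}{12241}$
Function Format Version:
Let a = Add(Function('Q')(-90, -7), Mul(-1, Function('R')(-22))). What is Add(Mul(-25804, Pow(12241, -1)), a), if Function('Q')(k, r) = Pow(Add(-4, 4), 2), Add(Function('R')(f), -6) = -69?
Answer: Rational(745379, 12241) ≈ 60.892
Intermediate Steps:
Function('R')(f) = -63 (Function('R')(f) = Add(6, -69) = -63)
Function('Q')(k, r) = 0 (Function('Q')(k, r) = Pow(0, 2) = 0)
a = 63 (a = Add(0, Mul(-1, -63)) = Add(0, 63) = 63)
Add(Mul(-25804, Pow(12241, -1)), a) = Add(Mul(-25804, Pow(12241, -1)), 63) = Add(Mul(-25804, Rational(1, 12241)), 63) = Add(Rational(-25804, 12241), 63) = Rational(745379, 12241)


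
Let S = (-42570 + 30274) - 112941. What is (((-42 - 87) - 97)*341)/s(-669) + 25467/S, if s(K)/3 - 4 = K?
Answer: 1371529711/35692545 ≈ 38.426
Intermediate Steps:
s(K) = 12 + 3*K
S = -125237 (S = -12296 - 112941 = -125237)
(((-42 - 87) - 97)*341)/s(-669) + 25467/S = (((-42 - 87) - 97)*341)/(12 + 3*(-669)) + 25467/(-125237) = ((-129 - 97)*341)/(12 - 2007) + 25467*(-1/125237) = -226*341/(-1995) - 25467/125237 = -77066*(-1/1995) - 25467/125237 = 77066/1995 - 25467/125237 = 1371529711/35692545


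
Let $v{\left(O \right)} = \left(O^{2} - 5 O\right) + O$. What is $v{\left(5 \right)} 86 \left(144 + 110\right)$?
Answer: $109220$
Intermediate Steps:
$v{\left(O \right)} = O^{2} - 4 O$
$v{\left(5 \right)} 86 \left(144 + 110\right) = 5 \left(-4 + 5\right) 86 \left(144 + 110\right) = 5 \cdot 1 \cdot 86 \cdot 254 = 5 \cdot 21844 = 109220$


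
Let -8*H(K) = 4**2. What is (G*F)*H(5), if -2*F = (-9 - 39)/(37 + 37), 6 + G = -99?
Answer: 2520/37 ≈ 68.108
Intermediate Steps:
G = -105 (G = -6 - 99 = -105)
H(K) = -2 (H(K) = -1/8*4**2 = -1/8*16 = -2)
F = 12/37 (F = -(-9 - 39)/(2*(37 + 37)) = -(-24)/74 = -1/2*(-24/37) = 12/37 ≈ 0.32432)
(G*F)*H(5) = -105*12/37*(-2) = -1260/37*(-2) = 2520/37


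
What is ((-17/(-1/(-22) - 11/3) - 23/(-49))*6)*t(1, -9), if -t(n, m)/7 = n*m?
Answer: 3265650/1673 ≈ 1952.0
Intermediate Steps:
t(n, m) = -7*m*n (t(n, m) = -7*n*m = -7*m*n)
((-17/(-1/(-22) - 11/3) - 23/(-49))*6)*t(1, -9) = ((-17/(-1/(-22) - 11/3) - 23/(-49))*6)*(-7*(-9)*1) = ((-17/(-1*(-1/22) - 11*⅓) - 23*(-1/49))*6)*63 = ((-17/(1/22 - 11/3) + 23/49)*6)*63 = ((-17/(-239/66) + 23/49)*6)*63 = ((-17*(-66/239) + 23/49)*6)*63 = ((1122/239 + 23/49)*6)*63 = ((60475/11711)*6)*63 = (362850/11711)*63 = 3265650/1673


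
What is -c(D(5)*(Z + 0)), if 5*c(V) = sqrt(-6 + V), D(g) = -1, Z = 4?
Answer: -I*sqrt(10)/5 ≈ -0.63246*I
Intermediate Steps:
c(V) = sqrt(-6 + V)/5
-c(D(5)*(Z + 0)) = -sqrt(-6 - (4 + 0))/5 = -sqrt(-6 - 1*4)/5 = -sqrt(-6 - 4)/5 = -sqrt(-10)/5 = -I*sqrt(10)/5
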